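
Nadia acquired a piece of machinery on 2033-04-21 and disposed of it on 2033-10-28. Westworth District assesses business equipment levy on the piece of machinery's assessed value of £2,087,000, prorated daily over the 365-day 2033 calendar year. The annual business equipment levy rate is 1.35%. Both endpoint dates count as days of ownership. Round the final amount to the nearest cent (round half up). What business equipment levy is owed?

£14,743.37

Days held (2033-04-21 to 2033-10-28): 191 out of 365
Tax = £2,087,000 × 1.35% × 191/365 = £14,743.3685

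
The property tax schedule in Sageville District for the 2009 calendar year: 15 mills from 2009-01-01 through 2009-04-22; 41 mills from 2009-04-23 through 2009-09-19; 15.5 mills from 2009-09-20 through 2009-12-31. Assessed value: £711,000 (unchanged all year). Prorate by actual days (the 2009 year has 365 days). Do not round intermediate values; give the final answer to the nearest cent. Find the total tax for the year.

£18,362.31

2009-01-01 to 2009-04-22: 112 days at 15 mills → £711,000 × 1.5% × 112/365 = £3,272.5479
2009-04-23 to 2009-09-19: 150 days at 41 mills → £711,000 × 4.1% × 150/365 = £11,979.8630
2009-09-20 to 2009-12-31: 103 days at 15.5 mills → £711,000 × 1.55% × 103/365 = £3,109.8945
Total = £18,362.3055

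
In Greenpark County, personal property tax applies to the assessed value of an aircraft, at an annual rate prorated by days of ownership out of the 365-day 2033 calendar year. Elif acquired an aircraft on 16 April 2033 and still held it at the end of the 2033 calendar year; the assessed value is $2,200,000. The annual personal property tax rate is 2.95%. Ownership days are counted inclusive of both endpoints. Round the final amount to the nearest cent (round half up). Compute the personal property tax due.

Days held (16 April – 31 December 2033): 260 out of 365
Tax = $2,200,000 × 2.95% × 260/365 = $46,230.1370

$46,230.14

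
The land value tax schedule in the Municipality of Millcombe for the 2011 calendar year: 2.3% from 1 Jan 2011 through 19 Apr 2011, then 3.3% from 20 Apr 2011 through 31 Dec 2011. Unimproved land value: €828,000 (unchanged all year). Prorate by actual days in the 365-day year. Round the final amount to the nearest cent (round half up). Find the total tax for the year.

€24,851.34

1 Jan – 19 Apr 2011: 109 days at 2.3% → €828,000 × 2.3% × 109/365 = €5,687.1123
20 Apr – 31 Dec 2011: 256 days at 3.3% → €828,000 × 3.3% × 256/365 = €19,164.2301
Total = €24,851.3425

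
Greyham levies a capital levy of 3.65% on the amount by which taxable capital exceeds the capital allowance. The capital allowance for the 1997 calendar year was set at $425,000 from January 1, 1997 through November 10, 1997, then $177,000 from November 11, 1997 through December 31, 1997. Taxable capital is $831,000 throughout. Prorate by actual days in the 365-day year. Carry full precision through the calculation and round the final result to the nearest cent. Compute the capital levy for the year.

January 1 – November 10, 1997: 314 days, exemption $425,000 → ($831,000 − $425,000) × 3.65% × 314/365 = $12,748.4000
November 11 – December 31, 1997: 51 days, exemption $177,000 → ($831,000 − $177,000) × 3.65% × 51/365 = $3,335.4000
Total = $16,083.8000

$16,083.80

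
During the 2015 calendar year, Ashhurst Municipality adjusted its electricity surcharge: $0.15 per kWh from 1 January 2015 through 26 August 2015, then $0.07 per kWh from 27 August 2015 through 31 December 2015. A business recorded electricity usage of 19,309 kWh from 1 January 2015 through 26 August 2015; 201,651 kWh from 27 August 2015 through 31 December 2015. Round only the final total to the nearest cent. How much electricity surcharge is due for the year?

1 January – 26 August 2015: 19,309 kWh at $0.15/kWh → $2,896.35
27 August – 31 December 2015: 201,651 kWh at $0.07/kWh → $14,115.57

$17,011.92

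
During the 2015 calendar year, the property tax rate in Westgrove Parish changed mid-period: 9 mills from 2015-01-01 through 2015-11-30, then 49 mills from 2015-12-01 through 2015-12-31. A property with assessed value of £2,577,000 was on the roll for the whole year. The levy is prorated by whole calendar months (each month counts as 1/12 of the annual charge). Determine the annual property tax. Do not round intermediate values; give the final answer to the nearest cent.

£31,783.00

2015-01-01 to 2015-11-30: 11 months at 9 mills → £2,577,000 × 0.9% × 11/12 = £21,260.2500
2015-12-01 to 2015-12-31: 1 month at 49 mills → £2,577,000 × 4.9% × 1/12 = £10,522.7500
Total = £31,783.0000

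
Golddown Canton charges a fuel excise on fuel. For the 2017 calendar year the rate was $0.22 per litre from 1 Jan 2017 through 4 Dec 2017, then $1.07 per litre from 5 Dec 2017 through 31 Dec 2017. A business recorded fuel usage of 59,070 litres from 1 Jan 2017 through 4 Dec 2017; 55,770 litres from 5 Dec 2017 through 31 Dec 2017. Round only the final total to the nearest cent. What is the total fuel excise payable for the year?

1 Jan – 4 Dec 2017: 59,070 litres at $0.22/litre → $12995.40
5 Dec – 31 Dec 2017: 55,770 litres at $1.07/litre → $59673.90

$72669.30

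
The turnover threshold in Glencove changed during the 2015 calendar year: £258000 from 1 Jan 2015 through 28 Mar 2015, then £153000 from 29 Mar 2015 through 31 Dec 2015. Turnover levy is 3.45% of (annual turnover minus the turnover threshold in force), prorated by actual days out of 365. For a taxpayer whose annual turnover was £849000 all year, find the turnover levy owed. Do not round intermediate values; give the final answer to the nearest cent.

1 Jan – 28 Mar 2015: 87 days, exemption £258000 → (£849000 − £258000) × 3.45% × 87/365 = £4859.9630
29 Mar – 31 Dec 2015: 278 days, exemption £153000 → (£849000 − £153000) × 3.45% × 278/365 = £18288.5918
Total = £23148.5548

£23148.55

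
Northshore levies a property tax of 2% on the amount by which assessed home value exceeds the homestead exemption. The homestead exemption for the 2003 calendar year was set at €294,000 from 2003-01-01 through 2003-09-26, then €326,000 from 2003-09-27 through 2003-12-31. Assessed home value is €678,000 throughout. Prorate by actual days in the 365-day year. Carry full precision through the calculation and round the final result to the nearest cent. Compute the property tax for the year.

€7,511.67

2003-01-01 to 2003-09-26: 269 days, exemption €294,000 → (€678,000 − €294,000) × 2% × 269/365 = €5,660.0548
2003-09-27 to 2003-12-31: 96 days, exemption €326,000 → (€678,000 − €326,000) × 2% × 96/365 = €1,851.6164
Total = €7,511.6712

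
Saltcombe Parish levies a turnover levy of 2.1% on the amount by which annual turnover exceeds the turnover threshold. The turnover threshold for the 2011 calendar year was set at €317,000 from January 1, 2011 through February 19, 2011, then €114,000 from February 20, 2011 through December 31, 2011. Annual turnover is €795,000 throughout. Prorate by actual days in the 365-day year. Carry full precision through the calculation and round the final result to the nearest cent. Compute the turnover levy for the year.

January 1 – February 19, 2011: 50 days, exemption €317,000 → (€795,000 − €317,000) × 2.1% × 50/365 = €1,375.0685
February 20 – December 31, 2011: 315 days, exemption €114,000 → (€795,000 − €114,000) × 2.1% × 315/365 = €12,341.9589
Total = €13,717.0274

€13,717.03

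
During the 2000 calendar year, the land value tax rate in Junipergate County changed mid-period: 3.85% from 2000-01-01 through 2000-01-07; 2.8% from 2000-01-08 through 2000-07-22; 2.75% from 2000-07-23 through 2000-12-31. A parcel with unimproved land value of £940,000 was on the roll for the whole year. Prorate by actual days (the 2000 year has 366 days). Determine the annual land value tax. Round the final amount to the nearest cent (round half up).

2000-01-01 to 2000-01-07: 7 days at 3.85% → £940,000 × 3.85% × 7/366 = £692.1585
2000-01-08 to 2000-07-22: 197 days at 2.8% → £940,000 × 2.8% × 197/366 = £14,166.7760
2000-07-23 to 2000-12-31: 162 days at 2.75% → £940,000 × 2.75% × 162/366 = £11,441.8033
Total = £26,300.7377

£26,300.74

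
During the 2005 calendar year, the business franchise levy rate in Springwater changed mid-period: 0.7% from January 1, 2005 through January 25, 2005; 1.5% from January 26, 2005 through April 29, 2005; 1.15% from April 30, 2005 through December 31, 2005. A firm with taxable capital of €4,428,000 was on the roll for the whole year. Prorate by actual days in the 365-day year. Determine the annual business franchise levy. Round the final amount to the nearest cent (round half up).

January 1 – January 25, 2005: 25 days at 0.7% → €4,428,000 × 0.7% × 25/365 = €2,123.0137
January 26 – April 29, 2005: 94 days at 1.5% → €4,428,000 × 1.5% × 94/365 = €17,105.4247
April 30 – December 31, 2005: 246 days at 1.15% → €4,428,000 × 1.15% × 246/365 = €34,320.0329
Total = €53,548.4712

€53,548.47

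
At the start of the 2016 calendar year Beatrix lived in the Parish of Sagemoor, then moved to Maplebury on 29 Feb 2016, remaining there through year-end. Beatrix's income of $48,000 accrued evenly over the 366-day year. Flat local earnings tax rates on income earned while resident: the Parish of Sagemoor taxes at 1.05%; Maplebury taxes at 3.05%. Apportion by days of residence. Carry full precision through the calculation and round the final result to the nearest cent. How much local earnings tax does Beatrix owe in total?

$1,309.25

The Parish of Sagemoor, 1 Jan – 28 Feb 2016: 59 days → $48,000 × 1.05% × 59/366 = $81.2459
Maplebury, 29 Feb – 31 Dec 2016: 307 days → $48,000 × 3.05% × 307/366 = $1,228.0000
Total = $1,309.2459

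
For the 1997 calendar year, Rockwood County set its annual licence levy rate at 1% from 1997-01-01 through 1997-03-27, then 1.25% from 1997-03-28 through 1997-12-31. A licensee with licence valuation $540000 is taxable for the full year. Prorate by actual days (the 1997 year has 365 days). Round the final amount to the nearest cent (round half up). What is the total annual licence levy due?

$6431.92

1997-01-01 to 1997-03-27: 86 days at 1% → $540000 × 1% × 86/365 = $1272.3288
1997-03-28 to 1997-12-31: 279 days at 1.25% → $540000 × 1.25% × 279/365 = $5159.5890
Total = $6431.9178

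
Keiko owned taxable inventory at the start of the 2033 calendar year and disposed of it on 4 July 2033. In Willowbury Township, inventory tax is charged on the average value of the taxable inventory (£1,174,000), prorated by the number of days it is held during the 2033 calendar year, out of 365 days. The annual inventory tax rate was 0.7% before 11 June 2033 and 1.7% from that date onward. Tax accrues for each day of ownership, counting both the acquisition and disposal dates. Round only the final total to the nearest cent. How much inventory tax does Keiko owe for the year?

1 January – 10 June 2033: 161 days at 0.7% → £1,174,000 × 0.7% × 161/365 = £3,624.9260
11 June – 4 July 2033: 24 days at 1.7% → £1,174,000 × 1.7% × 24/365 = £1,312.3068
Total = £4,937.2329

£4,937.23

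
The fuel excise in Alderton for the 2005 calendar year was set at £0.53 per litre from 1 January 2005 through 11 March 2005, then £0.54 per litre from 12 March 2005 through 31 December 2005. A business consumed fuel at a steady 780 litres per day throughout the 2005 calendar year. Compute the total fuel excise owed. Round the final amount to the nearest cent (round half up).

£153192.00

1 January – 11 March 2005: 70 days × 780 litres/day = 54,600 litres at £0.53/litre → £28938.00
12 March – 31 December 2005: 295 days × 780 litres/day = 230,100 litres at £0.54/litre → £124254.00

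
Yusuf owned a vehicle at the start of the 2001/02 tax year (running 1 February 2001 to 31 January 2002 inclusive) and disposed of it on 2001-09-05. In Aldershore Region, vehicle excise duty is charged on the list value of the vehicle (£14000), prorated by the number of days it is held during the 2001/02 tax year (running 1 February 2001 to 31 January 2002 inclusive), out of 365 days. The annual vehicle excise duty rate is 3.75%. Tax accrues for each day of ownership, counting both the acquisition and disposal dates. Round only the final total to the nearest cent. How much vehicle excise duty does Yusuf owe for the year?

£312.12

Days held (2001-02-01 to 2001-09-05): 217 out of 365
Tax = £14000 × 3.75% × 217/365 = £312.1233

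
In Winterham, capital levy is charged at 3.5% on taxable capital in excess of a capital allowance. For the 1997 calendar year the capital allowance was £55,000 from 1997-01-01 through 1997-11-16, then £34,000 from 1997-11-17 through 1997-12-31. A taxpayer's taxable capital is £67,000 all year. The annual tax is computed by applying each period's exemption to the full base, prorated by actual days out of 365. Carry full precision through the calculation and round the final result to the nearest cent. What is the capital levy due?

1997-01-01 to 1997-11-16: 320 days, exemption £55,000 → (£67,000 − £55,000) × 3.5% × 320/365 = £368.2192
1997-11-17 to 1997-12-31: 45 days, exemption £34,000 → (£67,000 − £34,000) × 3.5% × 45/365 = £142.3973
Total = £510.6164

£510.62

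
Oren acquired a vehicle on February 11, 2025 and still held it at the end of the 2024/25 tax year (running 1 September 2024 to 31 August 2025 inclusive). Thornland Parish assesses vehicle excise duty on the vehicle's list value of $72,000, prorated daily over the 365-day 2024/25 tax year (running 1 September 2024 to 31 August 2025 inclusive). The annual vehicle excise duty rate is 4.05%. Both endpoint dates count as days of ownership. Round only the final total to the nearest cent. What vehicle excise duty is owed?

$1,613.79

Days held (February 11 – August 31, 2025): 202 out of 365
Tax = $72,000 × 4.05% × 202/365 = $1,613.7863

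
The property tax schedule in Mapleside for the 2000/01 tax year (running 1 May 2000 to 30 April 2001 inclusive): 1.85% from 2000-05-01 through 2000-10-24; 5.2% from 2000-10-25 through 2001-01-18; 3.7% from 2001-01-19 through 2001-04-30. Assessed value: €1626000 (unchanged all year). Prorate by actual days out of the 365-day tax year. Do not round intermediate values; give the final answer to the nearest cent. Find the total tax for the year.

2000-05-01 to 2000-10-24: 177 days at 1.85% → €1626000 × 1.85% × 177/365 = €14587.2247
2000-10-25 to 2001-01-18: 86 days at 5.2% → €1626000 × 5.2% × 86/365 = €19921.8411
2001-01-19 to 2001-04-30: 102 days at 3.7% → €1626000 × 3.7% × 102/365 = €16812.3945
Total = €51321.4603

€51321.46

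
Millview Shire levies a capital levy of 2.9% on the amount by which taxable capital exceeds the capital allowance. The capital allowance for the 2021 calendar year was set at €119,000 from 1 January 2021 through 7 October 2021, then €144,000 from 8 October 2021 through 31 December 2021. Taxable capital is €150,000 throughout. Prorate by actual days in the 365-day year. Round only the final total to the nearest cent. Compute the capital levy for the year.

€730.16

1 January – 7 October 2021: 280 days, exemption €119,000 → (€150,000 − €119,000) × 2.9% × 280/365 = €689.6438
8 October – 31 December 2021: 85 days, exemption €144,000 → (€150,000 − €144,000) × 2.9% × 85/365 = €40.5205
Total = €730.1644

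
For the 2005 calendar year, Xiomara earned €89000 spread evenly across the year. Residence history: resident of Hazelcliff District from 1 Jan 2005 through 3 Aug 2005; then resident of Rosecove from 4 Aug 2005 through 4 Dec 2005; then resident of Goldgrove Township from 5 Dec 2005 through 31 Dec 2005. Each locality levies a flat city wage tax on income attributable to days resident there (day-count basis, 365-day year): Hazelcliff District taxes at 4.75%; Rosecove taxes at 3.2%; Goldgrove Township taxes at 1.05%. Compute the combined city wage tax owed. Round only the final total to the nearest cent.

€3519.04

Hazelcliff District, 1 Jan – 3 Aug 2005: 215 days → €89000 × 4.75% × 215/365 = €2490.1712
Rosecove, 4 Aug – 4 Dec 2005: 123 days → €89000 × 3.2% × 123/365 = €959.7370
Goldgrove Township, 5 Dec – 31 Dec 2005: 27 days → €89000 × 1.05% × 27/365 = €69.1274
Total = €3519.0356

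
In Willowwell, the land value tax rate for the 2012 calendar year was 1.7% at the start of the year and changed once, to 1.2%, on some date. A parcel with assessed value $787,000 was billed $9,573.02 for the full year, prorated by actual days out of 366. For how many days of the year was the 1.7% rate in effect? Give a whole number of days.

12 days

Let d = days at the first rate; then 366 − d days at the second rate.
$787,000 × [1.7%·d + 1.2%·(366−d)] / 366 = $9,573.02
Solving gives d = 12, so the new rate took effect on 13 January 2012.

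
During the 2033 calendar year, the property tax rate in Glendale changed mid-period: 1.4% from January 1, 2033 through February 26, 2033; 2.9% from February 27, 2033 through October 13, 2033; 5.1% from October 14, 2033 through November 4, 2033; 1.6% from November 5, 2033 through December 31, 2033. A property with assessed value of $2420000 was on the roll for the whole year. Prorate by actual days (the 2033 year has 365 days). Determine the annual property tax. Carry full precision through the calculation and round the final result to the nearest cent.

$62807.29

January 1 – February 26, 2033: 57 days at 1.4% → $2420000 × 1.4% × 57/365 = $5290.8493
February 27 – October 13, 2033: 229 days at 2.9% → $2420000 × 2.9% × 229/365 = $44030.7397
October 14 – November 4, 2033: 22 days at 5.1% → $2420000 × 5.1% × 22/365 = $7439.0137
November 5 – December 31, 2033: 57 days at 1.6% → $2420000 × 1.6% × 57/365 = $6046.6849
Total = $62807.2877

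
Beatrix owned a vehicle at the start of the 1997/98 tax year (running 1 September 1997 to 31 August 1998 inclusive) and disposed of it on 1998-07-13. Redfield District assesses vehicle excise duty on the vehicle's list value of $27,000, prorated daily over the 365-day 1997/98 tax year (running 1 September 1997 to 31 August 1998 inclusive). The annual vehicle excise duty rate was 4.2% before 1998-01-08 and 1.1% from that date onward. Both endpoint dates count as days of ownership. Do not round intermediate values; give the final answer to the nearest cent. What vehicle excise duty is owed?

1997-09-01 to 1998-01-07: 129 days at 4.2% → $27,000 × 4.2% × 129/365 = $400.7836
1998-01-08 to 1998-07-13: 187 days at 1.1% → $27,000 × 1.1% × 187/365 = $152.1616
Total = $552.9452

$552.95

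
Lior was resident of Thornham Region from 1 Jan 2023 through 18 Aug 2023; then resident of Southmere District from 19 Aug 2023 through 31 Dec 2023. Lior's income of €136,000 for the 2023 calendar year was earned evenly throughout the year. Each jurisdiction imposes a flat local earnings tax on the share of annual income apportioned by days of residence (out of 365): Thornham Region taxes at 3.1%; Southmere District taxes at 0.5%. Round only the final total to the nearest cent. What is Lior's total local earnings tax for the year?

€2,908.16

Thornham Region, 1 Jan – 18 Aug 2023: 230 days → €136,000 × 3.1% × 230/365 = €2,656.6575
Southmere District, 19 Aug – 31 Dec 2023: 135 days → €136,000 × 0.5% × 135/365 = €251.5068
Total = €2,908.1644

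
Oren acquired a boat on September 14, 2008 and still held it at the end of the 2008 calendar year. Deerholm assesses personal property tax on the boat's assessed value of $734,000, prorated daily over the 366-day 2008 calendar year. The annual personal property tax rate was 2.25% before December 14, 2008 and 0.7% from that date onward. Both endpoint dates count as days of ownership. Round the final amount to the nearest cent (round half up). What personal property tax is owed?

$4,358.88

September 14 – December 13, 2008: 91 days at 2.25% → $734,000 × 2.25% × 91/366 = $4,106.1885
December 14 – December 31, 2008: 18 days at 0.7% → $734,000 × 0.7% × 18/366 = $252.6885
Total = $4,358.8770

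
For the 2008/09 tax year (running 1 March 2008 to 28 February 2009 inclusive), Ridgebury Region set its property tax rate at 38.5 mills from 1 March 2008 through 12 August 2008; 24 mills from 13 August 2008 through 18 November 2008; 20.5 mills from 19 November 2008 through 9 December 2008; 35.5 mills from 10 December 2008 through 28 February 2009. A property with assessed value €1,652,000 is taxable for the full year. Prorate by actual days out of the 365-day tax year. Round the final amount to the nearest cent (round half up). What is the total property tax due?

€54,359.85

1 March – 12 August 2008: 165 days at 38.5 mills → €1,652,000 × 3.85% × 165/365 = €28,751.5890
13 August – 18 November 2008: 98 days at 24 mills → €1,652,000 × 2.4% × 98/365 = €10,645.2164
19 November – 9 December 2008: 21 days at 20.5 mills → €1,652,000 × 2.05% × 21/365 = €1,948.4548
10 December 2008 – 28 February 2009: 81 days at 35.5 mills → €1,652,000 × 3.55% × 81/365 = €13,014.5918
Total = €54,359.8521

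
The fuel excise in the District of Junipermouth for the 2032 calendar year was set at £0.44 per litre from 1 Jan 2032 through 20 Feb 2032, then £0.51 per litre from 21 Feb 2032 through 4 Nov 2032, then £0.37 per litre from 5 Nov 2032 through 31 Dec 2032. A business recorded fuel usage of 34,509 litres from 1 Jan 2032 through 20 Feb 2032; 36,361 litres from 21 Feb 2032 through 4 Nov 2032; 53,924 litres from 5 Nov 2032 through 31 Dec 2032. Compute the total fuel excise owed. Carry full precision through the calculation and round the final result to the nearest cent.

£53,679.95

1 Jan – 20 Feb 2032: 34,509 litres at £0.44/litre → £15,183.96
21 Feb – 4 Nov 2032: 36,361 litres at £0.51/litre → £18,544.11
5 Nov – 31 Dec 2032: 53,924 litres at £0.37/litre → £19,951.88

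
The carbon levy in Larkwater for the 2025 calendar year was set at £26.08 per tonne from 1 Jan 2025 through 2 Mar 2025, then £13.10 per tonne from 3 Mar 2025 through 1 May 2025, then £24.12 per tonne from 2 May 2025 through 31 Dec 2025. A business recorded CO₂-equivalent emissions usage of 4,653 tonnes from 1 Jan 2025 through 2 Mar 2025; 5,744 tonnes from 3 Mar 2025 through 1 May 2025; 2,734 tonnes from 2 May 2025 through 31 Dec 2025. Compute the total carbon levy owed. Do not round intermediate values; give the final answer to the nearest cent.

1 Jan – 2 Mar 2025: 4,653 tonnes at £26.08/tonne → £121,350.24
3 Mar – 1 May 2025: 5,744 tonnes at £13.10/tonne → £75,246.40
2 May – 31 Dec 2025: 2,734 tonnes at £24.12/tonne → £65,944.08

£262,540.72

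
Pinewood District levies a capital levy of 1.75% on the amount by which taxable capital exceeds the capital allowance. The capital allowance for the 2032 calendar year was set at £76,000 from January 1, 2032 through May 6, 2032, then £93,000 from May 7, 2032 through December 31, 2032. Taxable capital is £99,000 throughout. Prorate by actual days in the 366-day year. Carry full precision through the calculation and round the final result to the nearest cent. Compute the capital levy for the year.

£208.23

January 1 – May 6, 2032: 127 days, exemption £76,000 → (£99,000 − £76,000) × 1.75% × 127/366 = £139.6653
May 7 – December 31, 2032: 239 days, exemption £93,000 → (£99,000 − £93,000) × 1.75% × 239/366 = £68.5656
Total = £208.2309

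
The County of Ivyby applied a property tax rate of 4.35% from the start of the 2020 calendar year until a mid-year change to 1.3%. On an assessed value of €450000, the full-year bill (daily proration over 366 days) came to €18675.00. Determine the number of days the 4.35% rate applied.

342 days

Let d = days at the first rate; then 366 − d days at the second rate.
€450000 × [4.35%·d + 1.3%·(366−d)] / 366 = €18675.00
Solving gives d = 342, so the new rate took effect on 8 Dec 2020.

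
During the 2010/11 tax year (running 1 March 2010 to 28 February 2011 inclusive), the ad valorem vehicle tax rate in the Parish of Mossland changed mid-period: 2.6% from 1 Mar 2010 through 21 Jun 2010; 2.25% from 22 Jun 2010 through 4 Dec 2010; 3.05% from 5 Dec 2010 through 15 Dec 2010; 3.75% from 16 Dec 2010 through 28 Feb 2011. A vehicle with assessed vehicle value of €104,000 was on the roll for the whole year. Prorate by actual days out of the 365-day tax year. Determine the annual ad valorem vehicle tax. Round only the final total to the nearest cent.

1 Mar – 21 Jun 2010: 113 days at 2.6% → €104,000 × 2.6% × 113/365 = €837.1288
22 Jun – 4 Dec 2010: 166 days at 2.25% → €104,000 × 2.25% × 166/365 = €1,064.2192
5 Dec – 15 Dec 2010: 11 days at 3.05% → €104,000 × 3.05% × 11/365 = €95.5945
16 Dec 2010 – 28 Feb 2011: 75 days at 3.75% → €104,000 × 3.75% × 75/365 = €801.3699
Total = €2,798.3123

€2,798.31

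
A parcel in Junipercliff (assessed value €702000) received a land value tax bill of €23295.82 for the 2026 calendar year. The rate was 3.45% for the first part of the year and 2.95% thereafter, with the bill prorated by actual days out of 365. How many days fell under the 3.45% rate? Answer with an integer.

269 days

Let d = days at the first rate; then 365 − d days at the second rate.
€702000 × [3.45%·d + 2.95%·(365−d)] / 365 = €23295.82
Solving gives d = 269, so the new rate took effect on 27 September 2026.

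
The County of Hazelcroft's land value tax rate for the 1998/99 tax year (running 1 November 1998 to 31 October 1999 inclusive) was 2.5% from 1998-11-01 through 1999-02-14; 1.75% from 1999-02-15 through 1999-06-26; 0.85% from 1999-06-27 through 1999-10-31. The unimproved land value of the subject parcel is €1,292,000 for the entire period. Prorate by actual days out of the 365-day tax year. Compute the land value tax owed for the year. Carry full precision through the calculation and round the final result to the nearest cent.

€21,378.18

1998-11-01 to 1999-02-14: 106 days at 2.5% → €1,292,000 × 2.5% × 106/365 = €9,380.2740
1999-02-15 to 1999-06-26: 132 days at 1.75% → €1,292,000 × 1.75% × 132/365 = €8,176.7671
1999-06-27 to 1999-10-31: 127 days at 0.85% → €1,292,000 × 0.85% × 127/365 = €3,821.1342
Total = €21,378.1753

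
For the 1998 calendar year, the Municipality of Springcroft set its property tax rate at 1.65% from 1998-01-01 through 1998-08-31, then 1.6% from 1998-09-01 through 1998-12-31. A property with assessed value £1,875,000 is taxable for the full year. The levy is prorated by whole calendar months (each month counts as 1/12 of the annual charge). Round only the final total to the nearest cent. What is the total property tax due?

1998-01-01 to 1998-08-31: 8 months at 1.65% → £1,875,000 × 1.65% × 8/12 = £20,625.0000
1998-09-01 to 1998-12-31: 4 months at 1.6% → £1,875,000 × 1.6% × 4/12 = £10,000.0000
Total = £30,625.0000

£30,625.00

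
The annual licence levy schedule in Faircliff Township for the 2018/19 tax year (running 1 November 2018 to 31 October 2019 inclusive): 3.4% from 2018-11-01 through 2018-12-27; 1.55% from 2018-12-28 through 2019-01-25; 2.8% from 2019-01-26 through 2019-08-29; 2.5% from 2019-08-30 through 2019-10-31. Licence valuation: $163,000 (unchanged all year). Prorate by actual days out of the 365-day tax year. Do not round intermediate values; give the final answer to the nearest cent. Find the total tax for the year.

2018-11-01 to 2018-12-27: 57 days at 3.4% → $163,000 × 3.4% × 57/365 = $865.4630
2018-12-28 to 2019-01-25: 29 days at 1.55% → $163,000 × 1.55% × 29/365 = $200.7356
2019-01-26 to 2019-08-29: 216 days at 2.8% → $163,000 × 2.8% × 216/365 = $2,700.8877
2019-08-30 to 2019-10-31: 63 days at 2.5% → $163,000 × 2.5% × 63/365 = $703.3562
Total = $4,470.4425

$4,470.44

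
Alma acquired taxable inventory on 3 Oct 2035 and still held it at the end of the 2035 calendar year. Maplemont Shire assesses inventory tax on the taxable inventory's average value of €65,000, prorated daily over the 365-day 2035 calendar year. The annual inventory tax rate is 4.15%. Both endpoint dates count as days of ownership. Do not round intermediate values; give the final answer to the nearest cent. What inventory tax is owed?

€665.14

Days held (3 Oct – 31 Dec 2035): 90 out of 365
Tax = €65,000 × 4.15% × 90/365 = €665.1370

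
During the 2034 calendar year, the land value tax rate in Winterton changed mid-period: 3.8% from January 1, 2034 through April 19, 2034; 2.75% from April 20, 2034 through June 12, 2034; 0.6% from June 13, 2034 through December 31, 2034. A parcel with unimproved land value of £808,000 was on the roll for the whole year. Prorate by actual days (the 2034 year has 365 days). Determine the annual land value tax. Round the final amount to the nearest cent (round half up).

January 1 – April 19, 2034: 109 days at 3.8% → £808,000 × 3.8% × 109/365 = £9,169.1397
April 20 – June 12, 2034: 54 days at 2.75% → £808,000 × 2.75% × 54/365 = £3,287.3425
June 13 – December 31, 2034: 202 days at 0.6% → £808,000 × 0.6% × 202/365 = £2,683.0027
Total = £15,139.4849

£15,139.48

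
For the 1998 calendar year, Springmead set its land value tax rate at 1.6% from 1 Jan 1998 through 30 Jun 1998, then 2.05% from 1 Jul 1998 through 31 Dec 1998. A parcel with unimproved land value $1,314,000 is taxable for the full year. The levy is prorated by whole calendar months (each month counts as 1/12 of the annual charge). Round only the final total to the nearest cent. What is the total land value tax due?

$23,980.50

1 Jan – 30 Jun 1998: 6 months at 1.6% → $1,314,000 × 1.6% × 6/12 = $10,512.0000
1 Jul – 31 Dec 1998: 6 months at 2.05% → $1,314,000 × 2.05% × 6/12 = $13,468.5000
Total = $23,980.5000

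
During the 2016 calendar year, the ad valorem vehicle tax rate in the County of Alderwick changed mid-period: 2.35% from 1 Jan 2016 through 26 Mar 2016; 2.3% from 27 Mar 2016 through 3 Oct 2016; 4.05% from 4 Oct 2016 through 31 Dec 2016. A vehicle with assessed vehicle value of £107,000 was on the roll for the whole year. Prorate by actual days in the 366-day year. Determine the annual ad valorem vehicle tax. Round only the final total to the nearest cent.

£2,928.91

1 Jan – 26 Mar 2016: 86 days at 2.35% → £107,000 × 2.35% × 86/366 = £590.8388
27 Mar – 3 Oct 2016: 191 days at 2.3% → £107,000 × 2.3% × 191/366 = £1,284.2923
4 Oct – 31 Dec 2016: 89 days at 4.05% → £107,000 × 4.05% × 89/366 = £1,053.7746
Total = £2,928.9057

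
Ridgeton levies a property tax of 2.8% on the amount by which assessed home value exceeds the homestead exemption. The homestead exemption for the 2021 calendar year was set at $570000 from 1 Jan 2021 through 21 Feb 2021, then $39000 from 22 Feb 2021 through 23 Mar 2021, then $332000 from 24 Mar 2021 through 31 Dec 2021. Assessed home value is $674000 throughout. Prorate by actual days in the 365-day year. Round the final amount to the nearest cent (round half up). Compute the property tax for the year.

$9300.91

1 Jan – 21 Feb 2021: 52 days, exemption $570000 → ($674000 − $570000) × 2.8% × 52/365 = $414.8603
22 Feb – 23 Mar 2021: 30 days, exemption $39000 → ($674000 − $39000) × 2.8% × 30/365 = $1461.3699
24 Mar – 31 Dec 2021: 283 days, exemption $332000 → ($674000 − $332000) × 2.8% × 283/365 = $7424.6795
Total = $9300.9096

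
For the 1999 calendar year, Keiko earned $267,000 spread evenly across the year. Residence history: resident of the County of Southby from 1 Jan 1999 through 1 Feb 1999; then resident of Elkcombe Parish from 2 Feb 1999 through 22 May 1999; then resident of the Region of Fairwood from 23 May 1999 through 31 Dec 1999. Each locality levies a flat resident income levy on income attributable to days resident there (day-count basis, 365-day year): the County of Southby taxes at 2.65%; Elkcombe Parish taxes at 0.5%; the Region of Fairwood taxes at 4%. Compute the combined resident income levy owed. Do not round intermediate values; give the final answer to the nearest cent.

The County of Southby, 1 Jan – 1 Feb 1999: 32 days → $267,000 × 2.65% × 32/365 = $620.3178
Elkcombe Parish, 2 Feb – 22 May 1999: 110 days → $267,000 × 0.5% × 110/365 = $402.3288
The Region of Fairwood, 23 May – 31 Dec 1999: 223 days → $267,000 × 4% × 223/365 = $6,525.0411
Total = $7,547.6877

$7,547.69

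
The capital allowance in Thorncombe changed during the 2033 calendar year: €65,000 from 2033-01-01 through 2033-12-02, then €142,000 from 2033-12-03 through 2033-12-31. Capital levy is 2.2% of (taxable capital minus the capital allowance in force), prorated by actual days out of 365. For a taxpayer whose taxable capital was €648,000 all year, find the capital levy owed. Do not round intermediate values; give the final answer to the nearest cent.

2033-01-01 to 2033-12-02: 336 days, exemption €65,000 → (€648,000 − €65,000) × 2.2% × 336/365 = €11,806.9479
2033-12-03 to 2033-12-31: 29 days, exemption €142,000 → (€648,000 − €142,000) × 2.2% × 29/365 = €884.4603
Total = €12,691.4082

€12,691.41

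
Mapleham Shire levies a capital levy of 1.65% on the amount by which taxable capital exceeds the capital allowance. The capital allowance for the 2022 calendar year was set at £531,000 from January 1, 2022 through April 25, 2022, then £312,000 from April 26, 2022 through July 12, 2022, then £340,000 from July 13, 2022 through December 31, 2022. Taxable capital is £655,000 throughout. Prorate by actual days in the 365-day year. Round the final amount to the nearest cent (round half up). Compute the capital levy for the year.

£4,303.29

January 1 – April 25, 2022: 115 days, exemption £531,000 → (£655,000 − £531,000) × 1.65% × 115/365 = £644.6301
April 26 – July 12, 2022: 78 days, exemption £312,000 → (£655,000 − £312,000) × 1.65% × 78/365 = £1,209.4274
July 13 – December 31, 2022: 172 days, exemption £340,000 → (£655,000 − £340,000) × 1.65% × 172/365 = £2,449.2329
Total = £4,303.2904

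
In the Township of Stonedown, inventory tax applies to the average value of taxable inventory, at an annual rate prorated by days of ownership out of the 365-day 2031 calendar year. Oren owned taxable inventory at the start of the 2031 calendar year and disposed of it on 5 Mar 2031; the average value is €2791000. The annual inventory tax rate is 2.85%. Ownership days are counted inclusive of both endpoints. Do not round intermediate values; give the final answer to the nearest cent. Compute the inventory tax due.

Days held (1 Jan – 5 Mar 2031): 64 out of 365
Tax = €2791000 × 2.85% × 64/365 = €13947.3534

€13947.35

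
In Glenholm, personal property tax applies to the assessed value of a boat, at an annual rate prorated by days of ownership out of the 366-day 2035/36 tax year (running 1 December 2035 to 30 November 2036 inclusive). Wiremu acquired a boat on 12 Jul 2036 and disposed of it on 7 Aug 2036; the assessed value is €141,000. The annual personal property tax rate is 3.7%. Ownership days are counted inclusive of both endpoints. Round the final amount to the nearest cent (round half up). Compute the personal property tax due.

Days held (12 Jul – 7 Aug 2036): 27 out of 366
Tax = €141,000 × 3.7% × 27/366 = €384.8607

€384.86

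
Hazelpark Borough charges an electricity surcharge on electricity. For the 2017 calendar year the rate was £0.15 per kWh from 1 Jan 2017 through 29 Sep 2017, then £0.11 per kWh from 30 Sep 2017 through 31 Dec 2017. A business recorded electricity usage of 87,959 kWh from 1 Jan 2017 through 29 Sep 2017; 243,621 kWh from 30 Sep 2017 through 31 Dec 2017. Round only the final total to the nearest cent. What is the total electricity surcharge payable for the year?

£39,992.16

1 Jan – 29 Sep 2017: 87,959 kWh at £0.15/kWh → £13,193.85
30 Sep – 31 Dec 2017: 243,621 kWh at £0.11/kWh → £26,798.31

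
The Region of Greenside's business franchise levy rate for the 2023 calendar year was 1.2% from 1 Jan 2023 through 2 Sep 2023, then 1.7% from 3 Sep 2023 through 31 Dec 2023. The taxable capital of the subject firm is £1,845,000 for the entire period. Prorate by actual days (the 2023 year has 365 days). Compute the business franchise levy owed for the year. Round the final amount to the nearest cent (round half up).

1 Jan – 2 Sep 2023: 245 days at 1.2% → £1,845,000 × 1.2% × 245/365 = £14,861.0959
3 Sep – 31 Dec 2023: 120 days at 1.7% → £1,845,000 × 1.7% × 120/365 = £10,311.7808
Total = £25,172.8767

£25,172.88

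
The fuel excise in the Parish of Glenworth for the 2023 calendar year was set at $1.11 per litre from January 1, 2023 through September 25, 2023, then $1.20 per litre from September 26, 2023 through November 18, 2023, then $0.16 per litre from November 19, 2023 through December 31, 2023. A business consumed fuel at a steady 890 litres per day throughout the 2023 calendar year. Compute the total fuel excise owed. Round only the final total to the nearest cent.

$328552.40

January 1 – September 25, 2023: 268 days × 890 litres/day = 238,520 litres at $1.11/litre → $264757.20
September 26 – November 18, 2023: 54 days × 890 litres/day = 48,060 litres at $1.20/litre → $57672.00
November 19 – December 31, 2023: 43 days × 890 litres/day = 38,270 litres at $0.16/litre → $6123.20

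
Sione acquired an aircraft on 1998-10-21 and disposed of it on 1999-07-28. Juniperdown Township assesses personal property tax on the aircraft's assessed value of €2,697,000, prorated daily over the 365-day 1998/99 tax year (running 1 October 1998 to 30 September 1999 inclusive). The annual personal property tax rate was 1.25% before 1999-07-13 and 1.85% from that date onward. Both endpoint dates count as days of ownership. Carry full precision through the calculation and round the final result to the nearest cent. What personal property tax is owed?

1998-10-21 to 1999-07-12: 265 days at 1.25% → €2,697,000 × 1.25% × 265/365 = €24,476.1986
1999-07-13 to 1999-07-28: 16 days at 1.85% → €2,697,000 × 1.85% × 16/365 = €2,187.1562
Total = €26,663.3548

€26,663.35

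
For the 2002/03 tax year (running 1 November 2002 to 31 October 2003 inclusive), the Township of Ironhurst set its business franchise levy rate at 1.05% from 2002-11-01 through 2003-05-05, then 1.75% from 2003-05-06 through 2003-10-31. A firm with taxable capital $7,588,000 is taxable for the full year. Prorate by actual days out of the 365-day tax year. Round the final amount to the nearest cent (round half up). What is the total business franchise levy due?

$105,722.67

2002-11-01 to 2003-05-05: 186 days at 1.05% → $7,588,000 × 1.05% × 186/365 = $40,600.9973
2003-05-06 to 2003-10-31: 179 days at 1.75% → $7,588,000 × 1.75% × 179/365 = $65,121.6712
Total = $105,722.6685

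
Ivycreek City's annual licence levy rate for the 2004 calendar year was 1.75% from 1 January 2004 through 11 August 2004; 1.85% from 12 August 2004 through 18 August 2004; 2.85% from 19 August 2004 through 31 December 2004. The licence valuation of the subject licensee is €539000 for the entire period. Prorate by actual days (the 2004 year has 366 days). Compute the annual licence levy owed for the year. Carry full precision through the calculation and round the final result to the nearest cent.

€11629.73

1 January – 11 August 2004: 224 days at 1.75% → €539000 × 1.75% × 224/366 = €5772.8962
12 August – 18 August 2004: 7 days at 1.85% → €539000 × 1.85% × 7/366 = €190.7117
19 August – 31 December 2004: 135 days at 2.85% → €539000 × 2.85% × 135/366 = €5666.1270
Total = €11629.7350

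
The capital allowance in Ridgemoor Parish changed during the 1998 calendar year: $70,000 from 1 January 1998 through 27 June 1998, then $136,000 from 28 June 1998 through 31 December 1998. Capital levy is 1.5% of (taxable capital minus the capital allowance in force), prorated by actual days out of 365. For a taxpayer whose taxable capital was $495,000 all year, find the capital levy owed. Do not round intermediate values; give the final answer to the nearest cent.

1 January – 27 June 1998: 178 days, exemption $70,000 → ($495,000 − $70,000) × 1.5% × 178/365 = $3,108.9041
28 June – 31 December 1998: 187 days, exemption $136,000 → ($495,000 − $136,000) × 1.5% × 187/365 = $2,758.8904
Total = $5,867.7945

$5,867.79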